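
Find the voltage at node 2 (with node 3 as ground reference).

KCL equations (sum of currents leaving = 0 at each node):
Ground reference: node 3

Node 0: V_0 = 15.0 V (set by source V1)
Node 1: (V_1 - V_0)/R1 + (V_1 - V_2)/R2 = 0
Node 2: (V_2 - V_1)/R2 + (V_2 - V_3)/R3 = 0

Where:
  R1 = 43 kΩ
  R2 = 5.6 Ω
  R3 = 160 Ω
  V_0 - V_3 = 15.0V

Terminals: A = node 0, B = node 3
Nodal analysis, taking node 3 as the 0 V reference.
Source V1 fixes V_0 = 15 V.
KCL at each unknown node (sum of currents leaving = 0; resistances in Ω):
  Node 1: (V_1 - 15)/43000 + (V_1 - V_2)/5.6 = 0
  Node 2: (V_2 - V_1)/5.6 + (V_2 - 0)/160 = 0
Collecting terms (coefficients in siemens):
  0.1786·V_1 - 0.1786·V_2 = 0.0003488
  0.1848·V_2 - 0.1786·V_1 = 0
Determinant D = (0.1786)(0.1848) - (-0.1786)(-0.1786) = 0.00112
V_1 = [(0.0003488)(0.1848) - (-0.1786)(0)]/D = 0.05755 V
V_2 = [(0.1786)(0) - (0.0003488)(-0.1786)]/D = 0.0556 V
The requested potential is V_2 = 0.0556 V.

Final answer: V_2 = 0.0556 V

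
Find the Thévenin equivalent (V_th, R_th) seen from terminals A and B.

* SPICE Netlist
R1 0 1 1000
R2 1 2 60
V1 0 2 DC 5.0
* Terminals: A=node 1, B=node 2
Step 1 — V_th is the open-circuit voltage V_A - V_B (nothing connected across the terminals).
Nodal analysis, taking node 2 as the 0 V reference.
Source V1 fixes V_0 = 5 V.
KCL at each unknown node (sum of currents leaving = 0; resistances in Ω):
  Node 1: (V_1 - 5)/1000 + (V_1 - 0)/60 = 0
Collecting terms: 0.01767 × V_1 = 0.005  =>  V_1 = 0.283 V
V_th = V_1 - V_2 = 0.283 - 0 = 0.283 V
Step 2 — R_th: zero the source — replace V1 by a short circuit (node 2 merges into node 0) — and find the resistance seen between A (node 1) and B (node 0).
Reduce the network between node 1 (A) and node 0 (B) by series/parallel combination:
  Rp1 = R1 ‖ R2 (parallel, both between nodes 0 and 1) = 1/(1/1000 + 1/60) = 56.6 Ω
R_th = 56.6 Ω

Final answer: V_th = 0.283 V, R_th = 56.6 Ω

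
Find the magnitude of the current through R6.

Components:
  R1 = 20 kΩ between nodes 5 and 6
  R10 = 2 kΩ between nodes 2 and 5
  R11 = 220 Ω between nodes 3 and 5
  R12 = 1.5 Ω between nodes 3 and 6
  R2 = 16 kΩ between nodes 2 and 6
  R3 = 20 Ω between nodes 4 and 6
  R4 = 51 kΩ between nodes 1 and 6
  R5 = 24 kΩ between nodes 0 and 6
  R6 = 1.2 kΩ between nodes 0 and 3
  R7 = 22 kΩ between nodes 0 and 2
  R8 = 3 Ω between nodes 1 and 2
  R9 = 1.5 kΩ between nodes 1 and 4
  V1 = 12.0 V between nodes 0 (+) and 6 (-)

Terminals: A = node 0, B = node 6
Nodal analysis, taking node 6 as the 0 V reference.
Source V1 fixes V_0 = 12 V.
KCL at each unknown node (sum of currents leaving = 0; resistances in Ω):
  Node 1: (V_1 - 0)/51000 + (V_1 - V_2)/3 + (V_1 - V_4)/1500 = 0
  Node 2: (V_2 - 0)/16000 + (V_2 - 12)/22000 + (V_2 - V_1)/3 + (V_2 - V_5)/2000 = 0
  Node 3: (V_3 - 12)/1200 + (V_3 - V_5)/220 + (V_3 - 0)/1.5 = 0
  Node 4: (V_4 - 0)/20 + (V_4 - V_1)/1500 = 0
  Node 5: (V_5 - 0)/20000 + (V_5 - V_2)/2000 + (V_5 - V_3)/220 = 0
Collecting terms (coefficients in siemens):
  0.334·V_1 - 0.3333·V_2 - 0.0006667·V_4 = 0
  0.3339·V_2 - 0.3333·V_1 - 0.0005·V_5 = 0.0005455
  0.672·V_3 - 0.004545·V_5 = 0.01
  0.05067·V_4 - 0.0006667·V_1 = 0
  0.005095·V_5 - 0.0005·V_2 - 0.004545·V_3 = 0
Solving these 5 simultaneous equations (Gaussian elimination) gives:
  V_1 = 0.4463 V, V_2 = 0.4472 V, V_3 = 0.01527 V, V_4 = 0.005872 V
  V_5 = 0.0575 V
I_R6 = (V_0 - V_3)/R6 = (12 - 0.01527)/1200 = 0.009987 A
|I_R6| = 0.009987 A

Final answer: |I_R6| = 0.009987 A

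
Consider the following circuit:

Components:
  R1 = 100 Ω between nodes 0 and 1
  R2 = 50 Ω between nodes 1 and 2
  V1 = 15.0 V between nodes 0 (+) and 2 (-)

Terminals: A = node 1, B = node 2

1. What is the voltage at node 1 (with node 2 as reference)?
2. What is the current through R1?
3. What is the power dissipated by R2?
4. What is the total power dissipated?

Nodal analysis, taking node 2 as the 0 V reference.
Source V1 fixes V_0 = 15 V.
KCL at each unknown node (sum of currents leaving = 0; resistances in Ω):
  Node 1: (V_1 - 15)/100 + (V_1 - 0)/50 = 0
Collecting terms: 0.03 × V_1 = 0.15  =>  V_1 = 5 V
Part 1:
  Read off the nodal solution: V_1 = 5 V
Part 2:
  I_R1 = (V_0 - V_1)/R1 = (15 - 5)/100 = 0.1 A
  Magnitude: I_R1 = 0.1 A
Part 3:
  I_R2 = (V_1 - V_2)/R2 = (5 - 0)/50 = 0.1 A
  P_R2 = I_R2² × R2 = (0.1)² × 50 = 0.5 W
Part 4:
  Power in each resistor, P = (ΔV)²/R:
    P_R1 = (15 - 5)²/100 = 1 W
    P_R2 = (5 - 0)²/50 = 0.5 W
  P_total = P_R1 + P_R2 = 1.5 W

Final answers:
1. V_1 = 5 V
2. I_R1 = 0.1 A
3. P_R2 = 0.5 W
4. P_total = 1.5 W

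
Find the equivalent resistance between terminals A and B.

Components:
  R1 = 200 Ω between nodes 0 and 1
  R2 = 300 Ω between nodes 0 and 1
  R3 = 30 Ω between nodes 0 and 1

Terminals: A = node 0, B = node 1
Reduce the network between node 0 (A) and node 1 (B) by series/parallel combination:
  Rp1 = R1 ‖ R2 ‖ R3 (parallel, all between nodes 0 and 1) = 1/(1/200 + 1/300 + 1/30) = 24 Ω
R_eq = 24 Ω

Final answer: 24 Ω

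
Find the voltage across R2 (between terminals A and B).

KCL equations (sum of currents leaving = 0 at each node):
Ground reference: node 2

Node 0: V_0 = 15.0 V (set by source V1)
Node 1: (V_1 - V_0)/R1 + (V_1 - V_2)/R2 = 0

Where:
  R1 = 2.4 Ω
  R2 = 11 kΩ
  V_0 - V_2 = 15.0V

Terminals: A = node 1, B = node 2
R1 and R2 are in series across V1 (node 0 → node 1 → node 2), and the output A–B is taken across R2, so this is a voltage divider.
Series current: I = V1/(R1 + R2) = 15/(2.4 + 11000) = 15/11000 = 0.001363 A
V_R2 = I × R2 = V1 × R2/(R1 + R2) = 15 × 11000/11000 = 15 V

Final answer: 15 V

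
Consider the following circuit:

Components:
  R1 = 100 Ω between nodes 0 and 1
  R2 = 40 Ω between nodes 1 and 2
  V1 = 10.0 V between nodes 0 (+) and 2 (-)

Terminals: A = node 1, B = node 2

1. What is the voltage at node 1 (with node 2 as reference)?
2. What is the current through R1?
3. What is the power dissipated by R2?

Nodal analysis, taking node 2 as the 0 V reference.
Source V1 fixes V_0 = 10 V.
KCL at each unknown node (sum of currents leaving = 0; resistances in Ω):
  Node 1: (V_1 - 10)/100 + (V_1 - 0)/40 = 0
Collecting terms: 0.035 × V_1 = 0.1  =>  V_1 = 2.857 V
Part 1:
  Read off the nodal solution: V_1 = 2.857 V
Part 2:
  I_R1 = (V_0 - V_1)/R1 = (10 - 2.857)/100 = 0.07143 A
  Magnitude: I_R1 = 0.07143 A
Part 3:
  I_R2 = (V_1 - V_2)/R2 = (2.857 - 0)/40 = 0.07143 A
  P_R2 = I_R2² × R2 = (0.07143)² × 40 = 0.2041 W

Final answers:
1. V_1 = 2.857 V
2. I_R1 = 0.07143 A
3. P_R2 = 0.2041 W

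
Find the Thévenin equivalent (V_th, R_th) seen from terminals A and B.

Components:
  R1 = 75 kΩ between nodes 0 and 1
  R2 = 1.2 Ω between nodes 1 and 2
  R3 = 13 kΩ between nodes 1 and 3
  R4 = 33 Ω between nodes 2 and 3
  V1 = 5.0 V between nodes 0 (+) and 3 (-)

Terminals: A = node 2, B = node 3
Step 1 — V_th is the open-circuit voltage V_A - V_B (nothing connected across the terminals).
Nodal analysis, taking node 3 as the 0 V reference.
Source V1 fixes V_0 = 5 V.
KCL at each unknown node (sum of currents leaving = 0; resistances in Ω):
  Node 1: (V_1 - 5)/75000 + (V_1 - V_2)/1.2 + (V_1 - 0)/13000 = 0
  Node 2: (V_2 - V_1)/1.2 + (V_2 - 0)/33 = 0
Collecting terms (coefficients in siemens):
  0.8334·V_1 - 0.8333·V_2 = 0.00006667
  0.8636·V_2 - 0.8333·V_1 = 0
Determinant D = (0.8334)(0.8636) - (-0.8333)(-0.8333) = 0.02533
V_1 = [(0.00006667)(0.8636) - (-0.8333)(0)]/D = 0.002273 V
V_2 = [(0.8334)(0) - (0.00006667)(-0.8333)]/D = 0.002193 V
V_th = V_2 - V_3 = 0.002193 - 0 = 0.002193 V
Step 2 — R_th: zero the source — replace V1 by a short circuit (node 3 merges into node 0) — and find the resistance seen between A (node 2) and B (node 0).
Reduce the network between node 2 (A) and node 0 (B) by series/parallel combination:
  Rp1 = R1 ‖ R3 (parallel, both between nodes 0 and 1) = 1/(1/75000 + 1/13000) = 11080 Ω
  Rs1 = R2 + Rp1 (series, joined only at node 1) = 1.2 + 11080 = 11080 Ω
  Rp2 = R4 ‖ Rs1 (parallel, both between nodes 0 and 2) = 1/(1/33 + 1/11080) = 32.9 Ω
R_th = 32.9 Ω

Final answer: V_th = 0.002193 V, R_th = 32.9 Ω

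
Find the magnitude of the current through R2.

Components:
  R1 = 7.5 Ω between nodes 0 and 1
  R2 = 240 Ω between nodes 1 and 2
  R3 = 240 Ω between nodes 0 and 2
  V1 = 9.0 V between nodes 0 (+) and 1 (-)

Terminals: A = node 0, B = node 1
Nodal analysis, taking node 1 as the 0 V reference.
Source V1 fixes V_0 = 9 V.
KCL at each unknown node (sum of currents leaving = 0; resistances in Ω):
  Node 2: (V_2 - 0)/240 + (V_2 - 9)/240 = 0
Collecting terms: 0.008333 × V_2 = 0.0375  =>  V_2 = 4.5 V
I_R2 = (V_1 - V_2)/R2 = (0 - 4.5)/240 = -0.01875 A
|I_R2| = 0.01875 A

Final answer: |I_R2| = 0.01875 A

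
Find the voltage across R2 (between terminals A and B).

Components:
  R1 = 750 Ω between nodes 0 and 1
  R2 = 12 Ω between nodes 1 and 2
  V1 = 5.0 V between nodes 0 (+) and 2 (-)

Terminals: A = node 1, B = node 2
R1 and R2 are in series across V1 (node 0 → node 1 → node 2), and the output A–B is taken across R2, so this is a voltage divider.
Series current: I = V1/(R1 + R2) = 5/(750 + 12) = 5/762 = 0.006562 A
V_R2 = I × R2 = V1 × R2/(R1 + R2) = 5 × 12/762 = 0.07874 V

Final answer: 0.07874 V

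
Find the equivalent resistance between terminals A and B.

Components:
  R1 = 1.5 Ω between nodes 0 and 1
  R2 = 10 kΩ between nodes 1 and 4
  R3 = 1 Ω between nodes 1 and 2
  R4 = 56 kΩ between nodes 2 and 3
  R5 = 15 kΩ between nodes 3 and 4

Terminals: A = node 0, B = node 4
Reduce the network between node 0 (A) and node 4 (B) by series/parallel combination:
  Rs1 = R3 + R4 (series, joined only at node 2) = 1 + 56000 = 56000 Ω
  Rs2 = R5 + Rs1 (series, joined only at node 3) = 15000 + 56000 = 71000 Ω
  Rp1 = R2 ‖ Rs2 (parallel, both between nodes 1 and 4) = 1/(1/10000 + 1/71000) = 8765 Ω
  Rs3 = R1 + Rp1 (series, joined only at node 1) = 1.5 + 8765 = 8767 Ω
R_eq = 8.767 kΩ

Final answer: 8.767 kΩ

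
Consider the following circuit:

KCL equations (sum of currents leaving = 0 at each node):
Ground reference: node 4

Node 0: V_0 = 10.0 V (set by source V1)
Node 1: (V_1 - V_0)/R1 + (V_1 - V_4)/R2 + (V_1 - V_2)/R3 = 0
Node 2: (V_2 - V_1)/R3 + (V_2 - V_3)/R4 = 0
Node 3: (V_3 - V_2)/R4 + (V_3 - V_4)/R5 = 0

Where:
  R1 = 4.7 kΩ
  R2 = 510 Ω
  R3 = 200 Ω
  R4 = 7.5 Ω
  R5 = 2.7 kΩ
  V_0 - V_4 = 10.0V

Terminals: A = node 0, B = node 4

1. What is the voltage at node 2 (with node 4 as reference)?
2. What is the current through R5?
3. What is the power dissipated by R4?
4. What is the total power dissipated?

Nodal analysis, taking node 4 as the 0 V reference.
Source V1 fixes V_0 = 10 V.
KCL at each unknown node (sum of currents leaving = 0; resistances in Ω):
  Node 1: (V_1 - 10)/4700 + (V_1 - 0)/510 + (V_1 - V_2)/200 = 0
  Node 2: (V_2 - V_1)/200 + (V_2 - V_3)/7.5 = 0
  Node 3: (V_3 - V_2)/7.5 + (V_3 - 0)/2700 = 0
Collecting terms (coefficients in siemens):
  0.007174·V_1 - 0.005·V_2 = 0.002128
  0.1383·V_2 - 0.005·V_1 - 0.1333·V_3 = 0
  0.1337·V_3 - 0.1333·V_2 = 0
Solving these 3 simultaneous equations (Gaussian elimination) gives:
  V_1 = 0.8452 V, V_2 = 0.787 V, V_3 = 0.7848 V
Part 1:
  Read off the nodal solution: V_2 = 0.787 V
Part 2:
  I_R5 = (V_3 - V_4)/R5 = (0.7848 - 0)/2700 = 0.0002907 A
  Magnitude: I_R5 = 0.0002907 A
Part 3:
  I_R4 = (V_2 - V_3)/R4 = (0.787 - 0.7848)/7.5 = 0.0002907 A
  P_R4 = I_R4² × R4 = (0.0002907)² × 7.5 = 0.0000006337 W
Part 4:
  Power in each resistor, P = (ΔV)²/R:
    P_R1 = (10 - 0.8452)²/4700 = 0.01783 W
    P_R2 = (0.8452 - 0)²/510 = 0.001401 W
    P_R3 = (0.8452 - 0.787)²/200 = 0.0000169 W
    P_R4 = (0.787 - 0.7848)²/7.5 = 0.0000006337 W
    P_R5 = (0.7848 - 0)²/2700 = 0.0002281 W
  P_total = P_R1 + P_R2 + P_R3 + P_R4 + P_R5 = 0.01948 W

Final answers:
1. V_2 = 0.787 V
2. I_R5 = 0.0002907 A
3. P_R4 = 6.337e-07 W
4. P_total = 0.01948 W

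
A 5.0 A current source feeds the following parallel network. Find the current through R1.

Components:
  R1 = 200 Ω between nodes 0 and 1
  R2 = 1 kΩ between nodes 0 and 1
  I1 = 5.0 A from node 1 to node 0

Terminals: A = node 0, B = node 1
All resistors sit directly between nodes 0 and 1, so they are in parallel and share one voltage V; the full source current 5 A splits among them.
1/R_par = 1/200 + 1/1000 = 0.006 S  =>  R_par = 166.7 Ω
V = I × R_par = 5 × 166.7 = 833.3 V
I_R1 = V/R1 = 833.3/200 = 4.167 A

Final answer: 4.167 A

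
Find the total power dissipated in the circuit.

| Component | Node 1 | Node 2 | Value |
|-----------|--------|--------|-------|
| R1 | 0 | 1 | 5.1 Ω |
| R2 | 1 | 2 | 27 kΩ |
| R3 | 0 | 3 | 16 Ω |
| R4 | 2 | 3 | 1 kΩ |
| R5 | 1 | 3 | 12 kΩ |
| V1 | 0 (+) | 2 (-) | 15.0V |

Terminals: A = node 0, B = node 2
Nodal analysis, taking node 2 as the 0 V reference.
Source V1 fixes V_0 = 15 V.
KCL at each unknown node (sum of currents leaving = 0; resistances in Ω):
  Node 1: (V_1 - 15)/5.1 + (V_1 - 0)/27000 + (V_1 - V_3)/12000 = 0
  Node 3: (V_3 - 15)/16 + (V_3 - 0)/1000 + (V_3 - V_1)/12000 = 0
Collecting terms (coefficients in siemens):
  0.1962·V_1 - 0.00008333·V_3 = 2.941
  0.06358·V_3 - 0.00008333·V_1 = 0.9375
Determinant D = (0.1962)(0.06358) - (-0.00008333)(-0.00008333) = 0.01247
V_1 = [(2.941)(0.06358) - (-0.00008333)(0.9375)]/D = 15 V
V_3 = [(0.1962)(0.9375) - (2.941)(-0.00008333)]/D = 14.76 V
Power in each resistor, P = (ΔV)²/R:
  P_R1 = (15 - 15)²/5.1 = 0.000001685 W
  P_R2 = (15 - 0)²/27000 = 0.00833 W
  P_R3 = (15 - 14.76)²/16 = 0.003478 W
  P_R4 = (0 - 14.76)²/1000 = 0.218 W
  P_R5 = (15 - 14.76)²/12000 = 0.000004523 W
P_total = P_R1 + P_R2 + P_R3 + P_R4 + P_R5 = 0.2298 W

Final answer: 0.2298 W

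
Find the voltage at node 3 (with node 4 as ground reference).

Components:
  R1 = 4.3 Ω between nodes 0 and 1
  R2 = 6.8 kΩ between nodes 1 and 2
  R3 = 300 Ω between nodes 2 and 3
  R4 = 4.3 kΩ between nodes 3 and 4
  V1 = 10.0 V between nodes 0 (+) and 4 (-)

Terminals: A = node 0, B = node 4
Nodal analysis, taking node 4 as the 0 V reference.
Source V1 fixes V_0 = 10 V.
KCL at each unknown node (sum of currents leaving = 0; resistances in Ω):
  Node 1: (V_1 - 10)/4.3 + (V_1 - V_2)/6800 = 0
  Node 2: (V_2 - V_1)/6800 + (V_2 - V_3)/300 = 0
  Node 3: (V_3 - V_2)/300 + (V_3 - 0)/4300 = 0
Collecting terms (coefficients in siemens):
  0.2327·V_1 - 0.0001471·V_2 = 2.326
  0.00348·V_2 - 0.0001471·V_1 - 0.003333·V_3 = 0
  0.003566·V_3 - 0.003333·V_2 = 0
Solving these 3 simultaneous equations (Gaussian elimination) gives:
  V_1 = 9.996 V, V_2 = 4.034 V, V_3 = 3.771 V
The requested potential is V_3 = 3.771 V.

Final answer: V_3 = 3.771 V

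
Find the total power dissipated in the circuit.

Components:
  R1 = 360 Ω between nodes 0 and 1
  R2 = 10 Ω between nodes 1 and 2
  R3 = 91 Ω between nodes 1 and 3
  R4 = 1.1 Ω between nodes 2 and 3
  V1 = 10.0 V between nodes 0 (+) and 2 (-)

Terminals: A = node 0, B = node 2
Nodal analysis, taking node 2 as the 0 V reference.
Source V1 fixes V_0 = 10 V.
KCL at each unknown node (sum of currents leaving = 0; resistances in Ω):
  Node 1: (V_1 - 10)/360 + (V_1 - 0)/10 + (V_1 - V_3)/91 = 0
  Node 3: (V_3 - V_1)/91 + (V_3 - 0)/1.1 = 0
Collecting terms (coefficients in siemens):
  0.1138·V_1 - 0.01099·V_3 = 0.02778
  0.9201·V_3 - 0.01099·V_1 = 0
Determinant D = (0.1138)(0.9201) - (-0.01099)(-0.01099) = 0.1046
V_1 = [(0.02778)(0.9201) - (-0.01099)(0)]/D = 0.2444 V
V_3 = [(0.1138)(0) - (0.02778)(-0.01099)]/D = 0.00292 V
Power in each resistor, P = (ΔV)²/R:
  P_R1 = (10 - 0.2444)²/360 = 0.2644 W
  P_R2 = (0.2444 - 0)²/10 = 0.005975 W
  P_R3 = (0.2444 - 0.00292)²/91 = 0.000641 W
  P_R4 = (0 - 0.00292)²/1.1 = 0.000007749 W
P_total = P_R1 + P_R2 + P_R3 + P_R4 = 0.271 W

Final answer: 0.271 W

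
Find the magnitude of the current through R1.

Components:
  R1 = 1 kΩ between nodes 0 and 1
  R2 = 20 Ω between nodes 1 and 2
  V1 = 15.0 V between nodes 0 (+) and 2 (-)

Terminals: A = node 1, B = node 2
Nodal analysis, taking node 2 as the 0 V reference.
Source V1 fixes V_0 = 15 V.
KCL at each unknown node (sum of currents leaving = 0; resistances in Ω):
  Node 1: (V_1 - 15)/1000 + (V_1 - 0)/20 = 0
Collecting terms: 0.051 × V_1 = 0.015  =>  V_1 = 0.2941 V
I_R1 = (V_0 - V_1)/R1 = (15 - 0.2941)/1000 = 0.01471 A
|I_R1| = 0.01471 A

Final answer: |I_R1| = 0.01471 A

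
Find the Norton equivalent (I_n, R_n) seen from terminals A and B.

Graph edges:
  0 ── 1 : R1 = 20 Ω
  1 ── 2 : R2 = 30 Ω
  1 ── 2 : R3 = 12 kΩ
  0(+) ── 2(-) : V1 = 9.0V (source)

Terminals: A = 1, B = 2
Find the Thévenin equivalent first; then I_n = V_th/R_th and R_n = R_th.
Step 1 — V_th is the open-circuit voltage V_A - V_B (nothing connected across the terminals).
Nodal analysis, taking node 2 as the 0 V reference.
Source V1 fixes V_0 = 9 V.
KCL at each unknown node (sum of currents leaving = 0; resistances in Ω):
  Node 1: (V_1 - 9)/20 + (V_1 - 0)/30 + (V_1 - 0)/12000 = 0
Collecting terms: 0.08342 × V_1 = 0.45  =>  V_1 = 5.395 V
V_th = V_1 - V_2 = 5.395 - 0 = 5.395 V
Step 2 — R_th: zero the source — replace V1 by a short circuit (node 2 merges into node 0) — and find the resistance seen between A (node 1) and B (node 0).
Reduce the network between node 1 (A) and node 0 (B) by series/parallel combination:
  Rp1 = R1 ‖ R2 ‖ R3 (parallel, all between nodes 0 and 1) = 1/(1/20 + 1/30 + 1/12000) = 11.99 Ω
R_th = 11.99 Ω
I_n = V_th/R_th = 5.395/11.99 = 0.45 A, and R_n = R_th = 11.99 Ω

Final answer: I_n = 0.45 A, R_n = 11.99 Ω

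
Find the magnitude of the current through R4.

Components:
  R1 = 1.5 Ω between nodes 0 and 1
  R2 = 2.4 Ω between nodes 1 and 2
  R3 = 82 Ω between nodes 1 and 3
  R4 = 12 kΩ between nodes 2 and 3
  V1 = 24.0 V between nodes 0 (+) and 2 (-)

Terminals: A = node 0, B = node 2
Nodal analysis, taking node 2 as the 0 V reference.
Source V1 fixes V_0 = 24 V.
KCL at each unknown node (sum of currents leaving = 0; resistances in Ω):
  Node 1: (V_1 - 24)/1.5 + (V_1 - 0)/2.4 + (V_1 - V_3)/82 = 0
  Node 3: (V_3 - V_1)/82 + (V_3 - 0)/12000 = 0
Collecting terms (coefficients in siemens):
  1.096·V_1 - 0.0122·V_3 = 16
  0.01228·V_3 - 0.0122·V_1 = 0
Determinant D = (1.096)(0.01228) - (-0.0122)(-0.0122) = 0.0133
V_1 = [(16)(0.01228) - (-0.0122)(0)]/D = 14.77 V
V_3 = [(1.096)(0) - (16)(-0.0122)]/D = 14.67 V
I_R4 = (V_2 - V_3)/R4 = (0 - 14.67)/12000 = -0.001222 A
|I_R4| = 0.001222 A

Final answer: |I_R4| = 0.001222 A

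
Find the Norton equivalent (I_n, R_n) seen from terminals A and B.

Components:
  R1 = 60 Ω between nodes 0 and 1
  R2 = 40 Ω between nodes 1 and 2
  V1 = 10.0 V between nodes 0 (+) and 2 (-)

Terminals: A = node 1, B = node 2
Find the Thévenin equivalent first; then I_n = V_th/R_th and R_n = R_th.
Step 1 — V_th is the open-circuit voltage V_A - V_B (nothing connected across the terminals).
Nodal analysis, taking node 2 as the 0 V reference.
Source V1 fixes V_0 = 10 V.
KCL at each unknown node (sum of currents leaving = 0; resistances in Ω):
  Node 1: (V_1 - 10)/60 + (V_1 - 0)/40 = 0
Collecting terms: 0.04167 × V_1 = 0.1667  =>  V_1 = 4 V
V_th = V_1 - V_2 = 4 - 0 = 4 V
Step 2 — R_th: zero the source — replace V1 by a short circuit (node 2 merges into node 0) — and find the resistance seen between A (node 1) and B (node 0).
Reduce the network between node 1 (A) and node 0 (B) by series/parallel combination:
  Rp1 = R1 ‖ R2 (parallel, both between nodes 0 and 1) = 1/(1/60 + 1/40) = 24 Ω
R_th = 24 Ω
I_n = V_th/R_th = 4/24 = 0.1667 A, and R_n = R_th = 24 Ω

Final answer: I_n = 0.1667 A, R_n = 24 Ω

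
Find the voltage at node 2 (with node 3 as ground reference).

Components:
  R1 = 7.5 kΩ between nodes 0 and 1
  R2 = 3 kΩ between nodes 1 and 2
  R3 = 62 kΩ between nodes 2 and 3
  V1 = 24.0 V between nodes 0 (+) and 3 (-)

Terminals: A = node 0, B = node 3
Nodal analysis, taking node 3 as the 0 V reference.
Source V1 fixes V_0 = 24 V.
KCL at each unknown node (sum of currents leaving = 0; resistances in Ω):
  Node 1: (V_1 - 24)/7500 + (V_1 - V_2)/3000 = 0
  Node 2: (V_2 - V_1)/3000 + (V_2 - 0)/62000 = 0
Collecting terms (coefficients in siemens):
  0.0004667·V_1 - 0.0003333·V_2 = 0.0032
  0.0003495·V_2 - 0.0003333·V_1 = 0
Determinant D = (0.0004667)(0.0003495) - (-0.0003333)(-0.0003333) = 0.00000005197
V_1 = [(0.0032)(0.0003495) - (-0.0003333)(0)]/D = 21.52 V
V_2 = [(0.0004667)(0) - (0.0032)(-0.0003333)]/D = 20.52 V
The requested potential is V_2 = 20.52 V.

Final answer: V_2 = 20.52 V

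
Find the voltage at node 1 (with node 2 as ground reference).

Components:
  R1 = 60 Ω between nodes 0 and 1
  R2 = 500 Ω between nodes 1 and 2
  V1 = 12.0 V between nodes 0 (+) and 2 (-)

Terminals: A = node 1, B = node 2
Nodal analysis, taking node 2 as the 0 V reference.
Source V1 fixes V_0 = 12 V.
KCL at each unknown node (sum of currents leaving = 0; resistances in Ω):
  Node 1: (V_1 - 12)/60 + (V_1 - 0)/500 = 0
Collecting terms: 0.01867 × V_1 = 0.2  =>  V_1 = 10.71 V
The requested potential is V_1 = 10.71 V.

Final answer: V_1 = 10.71 V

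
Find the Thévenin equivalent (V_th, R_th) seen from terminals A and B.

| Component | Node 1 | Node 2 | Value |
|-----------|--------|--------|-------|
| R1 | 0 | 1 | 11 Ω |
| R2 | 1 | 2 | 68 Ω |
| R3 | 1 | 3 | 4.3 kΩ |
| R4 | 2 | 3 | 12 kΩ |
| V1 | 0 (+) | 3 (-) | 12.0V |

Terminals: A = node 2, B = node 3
Step 1 — V_th is the open-circuit voltage V_A - V_B (nothing connected across the terminals).
Nodal analysis, taking node 3 as the 0 V reference.
Source V1 fixes V_0 = 12 V.
KCL at each unknown node (sum of currents leaving = 0; resistances in Ω):
  Node 1: (V_1 - 12)/11 + (V_1 - V_2)/68 + (V_1 - 0)/4300 = 0
  Node 2: (V_2 - V_1)/68 + (V_2 - 0)/12000 = 0
Collecting terms (coefficients in siemens):
  0.1058·V_1 - 0.01471·V_2 = 1.091
  0.01479·V_2 - 0.01471·V_1 = 0
Determinant D = (0.1058)(0.01479) - (-0.01471)(-0.01471) = 0.001349
V_1 = [(1.091)(0.01479) - (-0.01471)(0)]/D = 11.96 V
V_2 = [(0.1058)(0) - (1.091)(-0.01471)]/D = 11.89 V
V_th = V_2 - V_3 = 11.89 - 0 = 11.89 V
Step 2 — R_th: zero the source — replace V1 by a short circuit (node 3 merges into node 0) — and find the resistance seen between A (node 2) and B (node 0).
Reduce the network between node 2 (A) and node 0 (B) by series/parallel combination:
  Rp1 = R1 ‖ R3 (parallel, both between nodes 0 and 1) = 1/(1/11 + 1/4300) = 10.97 Ω
  Rs1 = R2 + Rp1 (series, joined only at node 1) = 68 + 10.97 = 78.97 Ω
  Rp2 = R4 ‖ Rs1 (parallel, both between nodes 0 and 2) = 1/(1/12000 + 1/78.97) = 78.46 Ω
R_th = 78.46 Ω

Final answer: V_th = 11.89 V, R_th = 78.46 Ω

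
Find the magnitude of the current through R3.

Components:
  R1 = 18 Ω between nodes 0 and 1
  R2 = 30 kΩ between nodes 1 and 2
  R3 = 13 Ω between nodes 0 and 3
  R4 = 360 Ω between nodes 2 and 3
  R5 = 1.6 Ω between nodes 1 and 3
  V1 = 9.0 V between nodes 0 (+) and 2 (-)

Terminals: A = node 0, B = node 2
Nodal analysis, taking node 2 as the 0 V reference.
Source V1 fixes V_0 = 9 V.
KCL at each unknown node (sum of currents leaving = 0; resistances in Ω):
  Node 1: (V_1 - 9)/18 + (V_1 - 0)/30000 + (V_1 - V_3)/1.6 = 0
  Node 3: (V_3 - 9)/13 + (V_3 - 0)/360 + (V_3 - V_1)/1.6 = 0
Collecting terms (coefficients in siemens):
  0.6806·V_1 - 0.625·V_3 = 0.5
  0.7047·V_3 - 0.625·V_1 = 0.6923
Determinant D = (0.6806)(0.7047) - (-0.625)(-0.625) = 0.08899
V_1 = [(0.5)(0.7047) - (-0.625)(0.6923)]/D = 8.822 V
V_3 = [(0.6806)(0.6923) - (0.5)(-0.625)]/D = 8.807 V
I_R3 = (V_0 - V_3)/R3 = (9 - 8.807)/13 = 0.01487 A
|I_R3| = 0.01487 A

Final answer: |I_R3| = 0.01487 A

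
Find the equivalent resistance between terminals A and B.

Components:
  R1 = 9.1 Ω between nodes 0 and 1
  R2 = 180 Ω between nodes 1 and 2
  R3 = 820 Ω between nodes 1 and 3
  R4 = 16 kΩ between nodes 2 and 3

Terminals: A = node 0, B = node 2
Reduce the network between node 0 (A) and node 2 (B) by series/parallel combination:
  Rs1 = R3 + R4 (series, joined only at node 3) = 820 + 16000 = 16820 Ω
  Rp1 = R2 ‖ Rs1 (parallel, both between nodes 1 and 2) = 1/(1/180 + 1/16820) = 178.1 Ω
  Rs2 = R1 + Rp1 (series, joined only at node 1) = 9.1 + 178.1 = 187.2 Ω
R_eq = 187.2 Ω

Final answer: 187.2 Ω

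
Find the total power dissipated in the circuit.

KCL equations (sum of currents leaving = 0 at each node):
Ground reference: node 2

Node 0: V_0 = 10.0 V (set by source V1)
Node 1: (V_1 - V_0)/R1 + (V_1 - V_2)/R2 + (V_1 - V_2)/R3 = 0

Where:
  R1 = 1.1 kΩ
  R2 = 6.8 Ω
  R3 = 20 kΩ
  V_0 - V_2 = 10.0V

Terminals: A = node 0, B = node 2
Nodal analysis, taking node 2 as the 0 V reference.
Source V1 fixes V_0 = 10 V.
KCL at each unknown node (sum of currents leaving = 0; resistances in Ω):
  Node 1: (V_1 - 10)/1100 + (V_1 - 0)/6.8 + (V_1 - 0)/20000 = 0
Collecting terms: 0.148 × V_1 = 0.009091  =>  V_1 = 0.06142 V
Power in each resistor, P = (ΔV)²/R:
  P_R1 = (10 - 0.06142)²/1100 = 0.0898 W
  P_R2 = (0.06142 - 0)²/6.8 = 0.0005547 W
  P_R3 = (0.06142 - 0)²/20000 = 0.0000001886 W
P_total = P_R1 + P_R2 + P_R3 = 0.09035 W

Final answer: 0.09035 W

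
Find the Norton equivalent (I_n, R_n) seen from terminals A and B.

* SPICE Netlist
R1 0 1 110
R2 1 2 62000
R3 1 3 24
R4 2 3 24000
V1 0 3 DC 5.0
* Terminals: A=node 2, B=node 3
Find the Thévenin equivalent first; then I_n = V_th/R_th and R_n = R_th.
Step 1 — V_th is the open-circuit voltage V_A - V_B (nothing connected across the terminals).
Nodal analysis, taking node 3 as the 0 V reference.
Source V1 fixes V_0 = 5 V.
KCL at each unknown node (sum of currents leaving = 0; resistances in Ω):
  Node 1: (V_1 - 5)/110 + (V_1 - V_2)/62000 + (V_1 - 0)/24 = 0
  Node 2: (V_2 - V_1)/62000 + (V_2 - 0)/24000 = 0
Collecting terms (coefficients in siemens):
  0.05077·V_1 - 0.00001613·V_2 = 0.04545
  0.0000578·V_2 - 0.00001613·V_1 = 0
Determinant D = (0.05077)(0.0000578) - (-0.00001613)(-0.00001613) = 0.000002934
V_1 = [(0.04545)(0.0000578) - (-0.00001613)(0)]/D = 0.8953 V
V_2 = [(0.05077)(0) - (0.04545)(-0.00001613)]/D = 0.2499 V
V_th = V_2 - V_3 = 0.2499 - 0 = 0.2499 V
Step 2 — R_th: zero the source — replace V1 by a short circuit (node 3 merges into node 0) — and find the resistance seen between A (node 2) and B (node 0).
Reduce the network between node 2 (A) and node 0 (B) by series/parallel combination:
  Rp1 = R1 ‖ R3 (parallel, both between nodes 0 and 1) = 1/(1/110 + 1/24) = 19.7 Ω
  Rs1 = R2 + Rp1 (series, joined only at node 1) = 62000 + 19.7 = 62020 Ω
  Rp2 = R4 ‖ Rs1 (parallel, both between nodes 0 and 2) = 1/(1/24000 + 1/62020) = 17300 Ω
R_th = 17.3 kΩ
I_n = V_th/R_th = 0.2499/17300 = 0.00001444 A, and R_n = R_th = 17.3 kΩ

Final answer: I_n = 1.444e-05 A, R_n = 17.3 kΩ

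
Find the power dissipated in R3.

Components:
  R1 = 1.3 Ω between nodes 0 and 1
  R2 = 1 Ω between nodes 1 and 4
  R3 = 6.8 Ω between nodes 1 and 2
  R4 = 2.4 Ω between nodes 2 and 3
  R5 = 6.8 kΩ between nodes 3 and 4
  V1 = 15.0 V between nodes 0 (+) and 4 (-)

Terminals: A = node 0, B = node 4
Nodal analysis, taking node 4 as the 0 V reference.
Source V1 fixes V_0 = 15 V.
KCL at each unknown node (sum of currents leaving = 0; resistances in Ω):
  Node 1: (V_1 - 15)/1.3 + (V_1 - 0)/1 + (V_1 - V_2)/6.8 = 0
  Node 2: (V_2 - V_1)/6.8 + (V_2 - V_3)/2.4 = 0
  Node 3: (V_3 - V_2)/2.4 + (V_3 - 0)/6800 = 0
Collecting terms (coefficients in siemens):
  1.916·V_1 - 0.1471·V_2 = 11.54
  0.5637·V_2 - 0.1471·V_1 - 0.4167·V_3 = 0
  0.4168·V_3 - 0.4167·V_2 = 0
Solving these 3 simultaneous equations (Gaussian elimination) gives:
  V_1 = 6.521 V, V_2 = 6.515 V, V_3 = 6.512 V
I_R3 = (V_1 - V_2)/R3 = (6.521 - 6.515)/6.8 = 0.0009577 A
P_R3 = I_R3² × R3 = (0.0009577)² × 6.8 = 0.000006237 W

Final answer: 6.237e-06 W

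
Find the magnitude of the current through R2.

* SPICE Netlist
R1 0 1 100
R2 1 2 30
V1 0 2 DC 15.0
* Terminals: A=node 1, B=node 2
Nodal analysis, taking node 2 as the 0 V reference.
Source V1 fixes V_0 = 15 V.
KCL at each unknown node (sum of currents leaving = 0; resistances in Ω):
  Node 1: (V_1 - 15)/100 + (V_1 - 0)/30 = 0
Collecting terms: 0.04333 × V_1 = 0.15  =>  V_1 = 3.462 V
I_R2 = (V_1 - V_2)/R2 = (3.462 - 0)/30 = 0.1154 A
|I_R2| = 0.1154 A

Final answer: |I_R2| = 0.1154 A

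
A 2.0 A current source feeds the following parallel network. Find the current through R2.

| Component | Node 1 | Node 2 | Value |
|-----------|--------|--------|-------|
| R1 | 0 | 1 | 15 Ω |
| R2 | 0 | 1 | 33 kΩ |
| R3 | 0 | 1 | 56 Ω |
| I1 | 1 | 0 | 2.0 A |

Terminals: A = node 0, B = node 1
All resistors sit directly between nodes 0 and 1, so they are in parallel and share one voltage V; the full source current 2 A splits among them.
1/R_par = 1/15 + 1/33000 + 1/56 = 0.08455 S  =>  R_par = 11.83 Ω
V = I × R_par = 2 × 11.83 = 23.65 V
I_R2 = V/R2 = 23.65/33000 = 0.0007168 A

Final answer: 0.0007168 A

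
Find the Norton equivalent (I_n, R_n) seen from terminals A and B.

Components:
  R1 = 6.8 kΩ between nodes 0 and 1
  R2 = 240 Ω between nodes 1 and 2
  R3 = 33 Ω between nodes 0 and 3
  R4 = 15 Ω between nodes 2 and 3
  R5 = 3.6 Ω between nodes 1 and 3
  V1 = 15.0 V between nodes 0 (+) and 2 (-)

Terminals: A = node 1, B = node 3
Find the Thévenin equivalent first; then I_n = V_th/R_th and R_n = R_th.
Step 1 — V_th is the open-circuit voltage V_A - V_B (nothing connected across the terminals).
Nodal analysis, taking node 2 as the 0 V reference.
Source V1 fixes V_0 = 15 V.
KCL at each unknown node (sum of currents leaving = 0; resistances in Ω):
  Node 1: (V_1 - 15)/6800 + (V_1 - 0)/240 + (V_1 - V_3)/3.6 = 0
  Node 3: (V_3 - 15)/33 + (V_3 - 0)/15 + (V_3 - V_1)/3.6 = 0
Collecting terms (coefficients in siemens):
  0.2821·V_1 - 0.2778·V_3 = 0.002206
  0.3747·V_3 - 0.2778·V_1 = 0.4545
Determinant D = (0.2821)(0.3747) - (-0.2778)(-0.2778) = 0.02855
V_1 = [(0.002206)(0.3747) - (-0.2778)(0.4545)]/D = 4.451 V
V_3 = [(0.2821)(0.4545) - (0.002206)(-0.2778)]/D = 4.512 V
V_th = V_1 - V_3 = 4.451 - 4.512 = -0.06118 V
Step 2 — R_th: zero the source — replace V1 by a short circuit (node 2 merges into node 0) — and find the resistance seen between A (node 1) and B (node 3).
Reduce the network between node 1 (A) and node 3 (B) by series/parallel combination:
  Rp1 = R1 ‖ R2 (parallel, both between nodes 0 and 1) = 1/(1/6800 + 1/240) = 231.8 Ω
  Rp2 = R3 ‖ R4 (parallel, both between nodes 0 and 3) = 1/(1/33 + 1/15) = 10.31 Ω
  Rs1 = Rp1 + Rp2 (series, joined only at node 0) = 231.8 + 10.31 = 242.1 Ω
  Rp3 = R5 ‖ Rs1 (parallel, both between nodes 1 and 3) = 1/(1/3.6 + 1/242.1) = 3.547 Ω
R_th = 3.547 Ω
I_n = V_th/R_th = -0.06118/3.547 = -0.01725 A, and R_n = R_th = 3.547 Ω

Final answer: I_n = -0.01725 A, R_n = 3.547 Ω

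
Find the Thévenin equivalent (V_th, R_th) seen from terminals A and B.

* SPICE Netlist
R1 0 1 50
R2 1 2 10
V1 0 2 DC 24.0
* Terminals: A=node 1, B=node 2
Step 1 — V_th is the open-circuit voltage V_A - V_B (nothing connected across the terminals).
Nodal analysis, taking node 2 as the 0 V reference.
Source V1 fixes V_0 = 24 V.
KCL at each unknown node (sum of currents leaving = 0; resistances in Ω):
  Node 1: (V_1 - 24)/50 + (V_1 - 0)/10 = 0
Collecting terms: 0.12 × V_1 = 0.48  =>  V_1 = 4 V
V_th = V_1 - V_2 = 4 - 0 = 4 V
Step 2 — R_th: zero the source — replace V1 by a short circuit (node 2 merges into node 0) — and find the resistance seen between A (node 1) and B (node 0).
Reduce the network between node 1 (A) and node 0 (B) by series/parallel combination:
  Rp1 = R1 ‖ R2 (parallel, both between nodes 0 and 1) = 1/(1/50 + 1/10) = 8.333 Ω
R_th = 8.333 Ω

Final answer: V_th = 4 V, R_th = 8.333 Ω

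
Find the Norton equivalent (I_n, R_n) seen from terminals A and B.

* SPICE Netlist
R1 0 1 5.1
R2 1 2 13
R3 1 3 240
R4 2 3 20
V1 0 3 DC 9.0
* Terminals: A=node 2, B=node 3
Find the Thévenin equivalent first; then I_n = V_th/R_th and R_n = R_th.
Step 1 — V_th is the open-circuit voltage V_A - V_B (nothing connected across the terminals).
Nodal analysis, taking node 3 as the 0 V reference.
Source V1 fixes V_0 = 9 V.
KCL at each unknown node (sum of currents leaving = 0; resistances in Ω):
  Node 1: (V_1 - 9)/5.1 + (V_1 - V_2)/13 + (V_1 - 0)/240 = 0
  Node 2: (V_2 - V_1)/13 + (V_2 - 0)/20 = 0
Collecting terms (coefficients in siemens):
  0.2772·V_1 - 0.07692·V_2 = 1.765
  0.1269·V_2 - 0.07692·V_1 = 0
Determinant D = (0.2772)(0.1269) - (-0.07692)(-0.07692) = 0.02926
V_1 = [(1.765)(0.1269) - (-0.07692)(0)]/D = 7.654 V
V_2 = [(0.2772)(0) - (1.765)(-0.07692)]/D = 4.639 V
V_th = V_2 - V_3 = 4.639 - 0 = 4.639 V
Step 2 — R_th: zero the source — replace V1 by a short circuit (node 3 merges into node 0) — and find the resistance seen between A (node 2) and B (node 0).
Reduce the network between node 2 (A) and node 0 (B) by series/parallel combination:
  Rp1 = R1 ‖ R3 (parallel, both between nodes 0 and 1) = 1/(1/5.1 + 1/240) = 4.994 Ω
  Rs1 = R2 + Rp1 (series, joined only at node 1) = 13 + 4.994 = 17.99 Ω
  Rp2 = R4 ‖ Rs1 (parallel, both between nodes 0 and 2) = 1/(1/20 + 1/17.99) = 9.472 Ω
R_th = 9.472 Ω
I_n = V_th/R_th = 4.639/9.472 = 0.4898 A, and R_n = R_th = 9.472 Ω

Final answer: I_n = 0.4898 A, R_n = 9.472 Ω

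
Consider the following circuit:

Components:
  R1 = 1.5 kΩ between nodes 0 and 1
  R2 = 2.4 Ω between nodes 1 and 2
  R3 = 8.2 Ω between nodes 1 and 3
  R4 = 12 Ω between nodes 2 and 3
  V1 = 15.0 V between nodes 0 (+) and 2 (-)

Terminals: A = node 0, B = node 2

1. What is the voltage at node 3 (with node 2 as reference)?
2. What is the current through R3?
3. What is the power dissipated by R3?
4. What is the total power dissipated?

Nodal analysis, taking node 2 as the 0 V reference.
Source V1 fixes V_0 = 15 V.
KCL at each unknown node (sum of currents leaving = 0; resistances in Ω):
  Node 1: (V_1 - 15)/1500 + (V_1 - 0)/2.4 + (V_1 - V_3)/8.2 = 0
  Node 3: (V_3 - V_1)/8.2 + (V_3 - 0)/12 = 0
Collecting terms (coefficients in siemens):
  0.5393·V_1 - 0.122·V_3 = 0.01
  0.2053·V_3 - 0.122·V_1 = 0
Determinant D = (0.5393)(0.2053) - (-0.122)(-0.122) = 0.09583
V_1 = [(0.01)(0.2053) - (-0.122)(0)]/D = 0.02142 V
V_3 = [(0.5393)(0) - (0.01)(-0.122)]/D = 0.01273 V
Part 1:
  Read off the nodal solution: V_3 = 0.01273 V
Part 2:
  I_R3 = (V_1 - V_3)/R3 = (0.02142 - 0.01273)/8.2 = 0.00106 A
  Magnitude: I_R3 = 0.00106 A
Part 3:
  I_R3 = (V_1 - V_3)/R3 = (0.02142 - 0.01273)/8.2 = 0.00106 A
  P_R3 = I_R3² × R3 = (0.00106)² × 8.2 = 0.000009221 W
Part 4:
  Power in each resistor, P = (ΔV)²/R:
    P_R1 = (15 - 0.02142)²/1500 = 0.1496 W
    P_R2 = (0.02142 - 0)²/2.4 = 0.0001912 W
    P_R3 = (0.02142 - 0.01273)²/8.2 = 0.000009221 W
    P_R4 = (0 - 0.01273)²/12 = 0.00001349 W
  P_total = P_R1 + P_R2 + P_R3 + P_R4 = 0.1498 W

Final answers:
1. V_3 = 0.01273 V
2. I_R3 = 0.00106 A
3. P_R3 = 9.221e-06 W
4. P_total = 0.1498 W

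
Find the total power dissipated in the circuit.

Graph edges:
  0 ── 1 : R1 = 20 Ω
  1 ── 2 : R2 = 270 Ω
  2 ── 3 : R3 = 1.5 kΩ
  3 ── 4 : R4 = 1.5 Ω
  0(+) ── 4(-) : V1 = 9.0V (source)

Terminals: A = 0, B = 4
Nodal analysis, taking node 4 as the 0 V reference.
Source V1 fixes V_0 = 9 V.
KCL at each unknown node (sum of currents leaving = 0; resistances in Ω):
  Node 1: (V_1 - 9)/20 + (V_1 - V_2)/270 = 0
  Node 2: (V_2 - V_1)/270 + (V_2 - V_3)/1500 = 0
  Node 3: (V_3 - V_2)/1500 + (V_3 - 0)/1.5 = 0
Collecting terms (coefficients in siemens):
  0.0537·V_1 - 0.003704·V_2 = 0.45
  0.00437·V_2 - 0.003704·V_1 - 0.0006667·V_3 = 0
  0.6673·V_3 - 0.0006667·V_2 = 0
Solving these 3 simultaneous equations (Gaussian elimination) gives:
  V_1 = 8.9 V, V_2 = 7.543 V, V_3 = 0.007536 V
Power in each resistor, P = (ΔV)²/R:
  P_R1 = (9 - 8.9)²/20 = 0.0005048 W
  P_R2 = (8.9 - 7.543)²/270 = 0.006814 W
  P_R3 = (7.543 - 0.007536)²/1500 = 0.03786 W
  P_R4 = (0.007536 - 0)²/1.5 = 0.00003786 W
P_total = P_R1 + P_R2 + P_R3 + P_R4 = 0.04521 W

Final answer: 0.04521 W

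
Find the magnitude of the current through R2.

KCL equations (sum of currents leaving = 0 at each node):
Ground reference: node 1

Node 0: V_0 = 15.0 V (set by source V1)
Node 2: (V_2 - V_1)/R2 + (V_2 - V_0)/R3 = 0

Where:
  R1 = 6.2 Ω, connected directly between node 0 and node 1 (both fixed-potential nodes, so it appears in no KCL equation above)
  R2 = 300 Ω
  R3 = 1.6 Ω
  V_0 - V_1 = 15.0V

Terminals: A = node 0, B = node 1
Nodal analysis, taking node 1 as the 0 V reference.
Source V1 fixes V_0 = 15 V.
KCL at each unknown node (sum of currents leaving = 0; resistances in Ω):
  Node 2: (V_2 - 0)/300 + (V_2 - 15)/1.6 = 0
Collecting terms: 0.6283 × V_2 = 9.375  =>  V_2 = 14.92 V
I_R2 = (V_1 - V_2)/R2 = (0 - 14.92)/300 = -0.04973 A
|I_R2| = 0.04973 A

Final answer: |I_R2| = 0.04973 A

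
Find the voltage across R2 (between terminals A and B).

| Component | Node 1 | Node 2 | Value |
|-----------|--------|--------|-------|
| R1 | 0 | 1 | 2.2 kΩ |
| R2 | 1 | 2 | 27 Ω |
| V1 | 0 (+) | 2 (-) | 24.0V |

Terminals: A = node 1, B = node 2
R1 and R2 are in series across V1 (node 0 → node 1 → node 2), and the output A–B is taken across R2, so this is a voltage divider.
Series current: I = V1/(R1 + R2) = 24/(2200 + 27) = 24/2227 = 0.01078 A
V_R2 = I × R2 = V1 × R2/(R1 + R2) = 24 × 27/2227 = 0.291 V

Final answer: 0.291 V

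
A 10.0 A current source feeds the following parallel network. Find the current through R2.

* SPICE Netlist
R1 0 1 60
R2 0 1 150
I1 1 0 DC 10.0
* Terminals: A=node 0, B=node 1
All resistors sit directly between nodes 0 and 1, so they are in parallel and share one voltage V; the full source current 10 A splits among them.
1/R_par = 1/60 + 1/150 = 0.02333 S  =>  R_par = 42.86 Ω
V = I × R_par = 10 × 42.86 = 428.6 V
I_R2 = V/R2 = 428.6/150 = 2.857 A

Final answer: 2.857 A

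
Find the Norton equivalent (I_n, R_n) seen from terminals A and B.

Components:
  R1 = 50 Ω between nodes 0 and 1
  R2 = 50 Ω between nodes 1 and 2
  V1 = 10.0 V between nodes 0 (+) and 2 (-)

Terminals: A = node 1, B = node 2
Find the Thévenin equivalent first; then I_n = V_th/R_th and R_n = R_th.
Step 1 — V_th is the open-circuit voltage V_A - V_B (nothing connected across the terminals).
Nodal analysis, taking node 2 as the 0 V reference.
Source V1 fixes V_0 = 10 V.
KCL at each unknown node (sum of currents leaving = 0; resistances in Ω):
  Node 1: (V_1 - 10)/50 + (V_1 - 0)/50 = 0
Collecting terms: 0.04 × V_1 = 0.2  =>  V_1 = 5 V
V_th = V_1 - V_2 = 5 - 0 = 5 V
Step 2 — R_th: zero the source — replace V1 by a short circuit (node 2 merges into node 0) — and find the resistance seen between A (node 1) and B (node 0).
Reduce the network between node 1 (A) and node 0 (B) by series/parallel combination:
  Rp1 = R1 ‖ R2 (parallel, both between nodes 0 and 1) = 1/(1/50 + 1/50) = 25 Ω
R_th = 25 Ω
I_n = V_th/R_th = 5/25 = 0.2 A, and R_n = R_th = 25 Ω

Final answer: I_n = 0.2 A, R_n = 25 Ω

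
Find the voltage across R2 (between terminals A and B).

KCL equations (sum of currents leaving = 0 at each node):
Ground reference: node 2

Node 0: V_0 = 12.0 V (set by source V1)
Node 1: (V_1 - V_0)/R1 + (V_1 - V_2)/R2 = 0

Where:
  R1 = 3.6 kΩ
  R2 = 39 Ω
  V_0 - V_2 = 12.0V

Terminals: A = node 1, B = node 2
R1 and R2 are in series across V1 (node 0 → node 1 → node 2), and the output A–B is taken across R2, so this is a voltage divider.
Series current: I = V1/(R1 + R2) = 12/(3600 + 39) = 12/3639 = 0.003298 A
V_R2 = I × R2 = V1 × R2/(R1 + R2) = 12 × 39/3639 = 0.1286 V

Final answer: 0.1286 V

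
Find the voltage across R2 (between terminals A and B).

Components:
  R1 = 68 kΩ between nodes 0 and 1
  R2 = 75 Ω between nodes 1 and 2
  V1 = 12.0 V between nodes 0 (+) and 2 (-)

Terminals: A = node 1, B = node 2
R1 and R2 are in series across V1 (node 0 → node 1 → node 2), and the output A–B is taken across R2, so this is a voltage divider.
Series current: I = V1/(R1 + R2) = 12/(68000 + 75) = 12/68080 = 0.0001763 A
V_R2 = I × R2 = V1 × R2/(R1 + R2) = 12 × 75/68080 = 0.01322 V

Final answer: 0.01322 V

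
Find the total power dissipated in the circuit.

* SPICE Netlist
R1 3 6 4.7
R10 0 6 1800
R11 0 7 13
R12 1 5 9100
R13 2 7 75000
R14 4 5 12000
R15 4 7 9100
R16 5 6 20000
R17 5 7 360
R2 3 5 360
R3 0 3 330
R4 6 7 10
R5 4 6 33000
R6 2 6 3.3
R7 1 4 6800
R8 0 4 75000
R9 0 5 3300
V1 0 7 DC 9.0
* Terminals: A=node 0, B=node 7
Nodal analysis, taking node 7 as the 0 V reference.
Source V1 fixes V_0 = 9 V.
KCL at each unknown node (sum of currents leaving = 0; resistances in Ω):
  Node 1: (V_1 - V_4)/6800 + (V_1 - V_5)/9100 = 0
  Node 2: (V_2 - V_6)/3.3 + (V_2 - 0)/75000 = 0
  Node 3: (V_3 - V_6)/4.7 + (V_3 - V_5)/360 + (V_3 - 9)/330 = 0
  Node 4: (V_4 - V_6)/33000 + (V_4 - V_1)/6800 + (V_4 - 9)/75000 + (V_4 - V_5)/12000 + (V_4 - 0)/9100 = 0
  Node 5: (V_5 - V_3)/360 + (V_5 - 9)/3300 + (V_5 - V_1)/9100 + (V_5 - V_4)/12000 + (V_5 - V_6)/20000 + (V_5 - 0)/360 = 0
  Node 6: (V_6 - V_3)/4.7 + (V_6 - 0)/10 + (V_6 - V_4)/33000 + (V_6 - V_2)/3.3 + (V_6 - 9)/1800 + (V_6 - V_5)/20000 = 0
Collecting terms (coefficients in siemens):
  0.0002569·V_1 - 0.0001471·V_4 - 0.0001099·V_5 = 0
  0.303·V_2 - 0.303·V_6 = 0
  0.2186·V_3 - 0.002778·V_5 - 0.2128·V_6 = 0.02727
  0.0003839·V_4 - 0.0001471·V_1 - 0.00008333·V_5 - 0.0000303·V_6 = 0.00012
  0.006102·V_5 - 0.0001099·V_1 - 0.002778·V_3 - 0.00008333·V_4 - 0.00005·V_6 = 0.002727
  0.6164·V_6 - 0.303·V_2 - 0.2128·V_3 - 0.0000303·V_4 - 0.00005·V_5 = 0.005
Solving these 6 simultaneous equations (Gaussian elimination) gives:
  V_1 = 0.723 V, V_2 = 0.3144 V, V_3 = 0.4394 V, V_4 = 0.7604 V
  V_5 = 0.673 V, V_6 = 0.3144 V
Power in each resistor, P = (ΔV)²/R:
  P_R1 = (0.4394 - 0.3144)²/4.7 = 0.003323 W
  P_R2 = (0.4394 - 0.673)²/360 = 0.0001515 W
  P_R3 = (9 - 0.4394)²/330 = 0.2221 W
  P_R4 = (0.3144 - 0)²/10 = 0.009886 W
  P_R5 = (0.7604 - 0.3144)²/33000 = 0.000006027 W
  P_R6 = (0.3144 - 0.3144)²/3.3 = 0.00000000005799 W
  P_R7 = (0.723 - 0.7604)²/6800 = 0.0000002056 W
  P_R8 = (9 - 0.7604)²/75000 = 0.0009052 W
  P_R9 = (9 - 0.673)²/3300 = 0.02101 W
  P_R10 = (9 - 0.3144)²/1800 = 0.04191 W
  P_R11 = (9 - 0)²/13 = 6.231 W
  P_R12 = (0.723 - 0.673)²/9100 = 0.0000002752 W
  P_R13 = (0.3144 - 0)²/75000 = 0.000001318 W
  P_R14 = (0.7604 - 0.673)²/12000 = 0.0000006371 W
  P_R15 = (0.7604 - 0)²/9100 = 0.00006354 W
  P_R16 = (0.673 - 0.3144)²/20000 = 0.000006428 W
  P_R17 = (0.673 - 0)²/360 = 0.001258 W
P_total = P_R1 + P_R2 + P_R3 + P_R4 + P_R5 + P_R6 + P_R7 + P_R8 + P_R9 + P_R10 + P_R11 + P_R12 + P_R13 + P_R14 + P_R15 + P_R16 + P_R17 = 6.531 W

Final answer: 6.531 W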